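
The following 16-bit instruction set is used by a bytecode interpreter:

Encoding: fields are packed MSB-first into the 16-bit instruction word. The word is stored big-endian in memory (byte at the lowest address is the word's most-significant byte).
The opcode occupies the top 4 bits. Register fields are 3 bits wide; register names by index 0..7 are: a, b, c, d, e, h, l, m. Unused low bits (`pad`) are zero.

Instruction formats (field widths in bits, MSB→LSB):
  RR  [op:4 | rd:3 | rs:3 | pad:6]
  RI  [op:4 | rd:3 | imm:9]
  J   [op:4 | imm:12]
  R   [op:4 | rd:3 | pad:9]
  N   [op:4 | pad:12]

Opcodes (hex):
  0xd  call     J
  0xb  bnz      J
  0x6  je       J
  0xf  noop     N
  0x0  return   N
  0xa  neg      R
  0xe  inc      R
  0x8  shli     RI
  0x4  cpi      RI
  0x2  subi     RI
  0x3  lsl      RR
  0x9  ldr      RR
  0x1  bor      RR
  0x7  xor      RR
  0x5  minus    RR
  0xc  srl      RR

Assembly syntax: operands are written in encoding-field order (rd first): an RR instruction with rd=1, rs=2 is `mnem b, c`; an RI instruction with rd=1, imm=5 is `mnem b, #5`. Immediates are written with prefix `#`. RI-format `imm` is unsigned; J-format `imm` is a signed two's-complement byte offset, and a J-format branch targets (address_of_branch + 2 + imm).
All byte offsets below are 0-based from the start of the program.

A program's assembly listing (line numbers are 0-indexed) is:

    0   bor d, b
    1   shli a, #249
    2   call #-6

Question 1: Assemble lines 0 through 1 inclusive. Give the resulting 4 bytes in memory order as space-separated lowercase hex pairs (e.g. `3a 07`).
16 40 80 f9

L0: bor op=0x1:4|rd=3:3|rs=1:3|pad=0:6 ⇒ 0x1640 ⇒ big 16 40
L1: shli op=0x8:4|rd=0:3|imm=249:9 ⇒ 0x80f9 ⇒ big 80 f9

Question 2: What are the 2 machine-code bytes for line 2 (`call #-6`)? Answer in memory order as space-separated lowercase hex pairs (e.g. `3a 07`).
line 2 (call): pack op=0xd:4|imm=-6:12 = 0xdffa; big→ df fa

df fa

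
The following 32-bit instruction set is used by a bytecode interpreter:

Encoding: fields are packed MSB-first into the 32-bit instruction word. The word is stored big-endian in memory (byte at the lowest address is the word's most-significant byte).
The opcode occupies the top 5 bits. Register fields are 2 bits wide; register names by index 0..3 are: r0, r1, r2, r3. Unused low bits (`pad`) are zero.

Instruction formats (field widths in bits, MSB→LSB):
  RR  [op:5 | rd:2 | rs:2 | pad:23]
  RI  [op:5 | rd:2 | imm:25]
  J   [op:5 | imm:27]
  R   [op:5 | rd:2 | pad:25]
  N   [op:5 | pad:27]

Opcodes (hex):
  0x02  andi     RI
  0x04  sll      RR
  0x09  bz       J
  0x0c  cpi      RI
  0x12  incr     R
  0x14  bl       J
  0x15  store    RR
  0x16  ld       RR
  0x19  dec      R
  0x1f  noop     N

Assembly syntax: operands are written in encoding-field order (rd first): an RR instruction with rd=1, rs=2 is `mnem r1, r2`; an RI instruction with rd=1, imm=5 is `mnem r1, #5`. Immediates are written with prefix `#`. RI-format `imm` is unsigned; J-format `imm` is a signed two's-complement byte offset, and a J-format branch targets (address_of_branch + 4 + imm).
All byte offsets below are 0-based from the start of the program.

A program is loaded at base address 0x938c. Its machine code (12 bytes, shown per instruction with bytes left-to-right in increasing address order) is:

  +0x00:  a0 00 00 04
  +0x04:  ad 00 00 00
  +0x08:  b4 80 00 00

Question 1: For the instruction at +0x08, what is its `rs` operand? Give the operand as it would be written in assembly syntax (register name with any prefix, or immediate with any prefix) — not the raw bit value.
r1

[08] b4 80 00 00 → 0xb4800000
  op=0xb4800000>>27=0x16 ⇒ ld (RR)
  rd@[26:25]=0x2 ⇒ r2
  rs@[24:23]=0x1 ⇒ r1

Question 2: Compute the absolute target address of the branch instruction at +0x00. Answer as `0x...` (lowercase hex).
0x9394

+0x00: a0 00 00 04 ⇒ word 0xa0000004 (big)
  top 5b → 0x14 → bl [J]
  imm@[26:0]=0x4 ⇒ #4
  target = base 0x938c + off 0x00 + 4 + imm 4 = 0x9394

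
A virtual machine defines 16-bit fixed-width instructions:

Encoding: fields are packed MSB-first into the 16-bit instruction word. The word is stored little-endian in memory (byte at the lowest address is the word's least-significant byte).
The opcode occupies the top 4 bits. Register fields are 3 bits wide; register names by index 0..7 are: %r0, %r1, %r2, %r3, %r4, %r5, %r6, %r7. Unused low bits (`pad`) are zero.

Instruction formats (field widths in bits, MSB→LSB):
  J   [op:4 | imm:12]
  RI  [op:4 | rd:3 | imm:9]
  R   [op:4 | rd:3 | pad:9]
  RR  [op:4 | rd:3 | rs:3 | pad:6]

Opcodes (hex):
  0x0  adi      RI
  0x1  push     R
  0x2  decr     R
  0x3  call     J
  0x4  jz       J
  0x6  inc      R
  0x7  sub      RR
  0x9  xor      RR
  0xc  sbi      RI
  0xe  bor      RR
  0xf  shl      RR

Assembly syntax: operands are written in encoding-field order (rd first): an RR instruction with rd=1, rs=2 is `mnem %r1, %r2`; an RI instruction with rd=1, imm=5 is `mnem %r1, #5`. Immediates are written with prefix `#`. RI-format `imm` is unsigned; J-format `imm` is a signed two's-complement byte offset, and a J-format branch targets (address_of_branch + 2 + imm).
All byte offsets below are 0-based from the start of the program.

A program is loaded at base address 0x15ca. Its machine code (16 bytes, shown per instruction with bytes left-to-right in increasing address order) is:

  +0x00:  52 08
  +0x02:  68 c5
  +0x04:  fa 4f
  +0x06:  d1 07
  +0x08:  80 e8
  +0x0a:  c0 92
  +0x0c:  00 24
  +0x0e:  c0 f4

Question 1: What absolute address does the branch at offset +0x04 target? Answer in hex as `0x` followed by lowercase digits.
off 0x04: read fa 4f as little → 0x4ffa
  top 4b → 0x4 → jz [J]
  [11:0] imm=4090 (s12→-6) = #-6
  target = base 0x15ca + off 0x04 + 2 + imm -6 = 0x15ca

0x15ca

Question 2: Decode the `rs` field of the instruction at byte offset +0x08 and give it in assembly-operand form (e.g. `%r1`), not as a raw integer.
off 0x08: read 80 e8 as little → 0xe880
  opcode bits[15:12]=0xe: bor/RR
  rd@[11:9]=0x4 ⇒ %r4
  rs@[8:6]=0x2 ⇒ %r2

%r2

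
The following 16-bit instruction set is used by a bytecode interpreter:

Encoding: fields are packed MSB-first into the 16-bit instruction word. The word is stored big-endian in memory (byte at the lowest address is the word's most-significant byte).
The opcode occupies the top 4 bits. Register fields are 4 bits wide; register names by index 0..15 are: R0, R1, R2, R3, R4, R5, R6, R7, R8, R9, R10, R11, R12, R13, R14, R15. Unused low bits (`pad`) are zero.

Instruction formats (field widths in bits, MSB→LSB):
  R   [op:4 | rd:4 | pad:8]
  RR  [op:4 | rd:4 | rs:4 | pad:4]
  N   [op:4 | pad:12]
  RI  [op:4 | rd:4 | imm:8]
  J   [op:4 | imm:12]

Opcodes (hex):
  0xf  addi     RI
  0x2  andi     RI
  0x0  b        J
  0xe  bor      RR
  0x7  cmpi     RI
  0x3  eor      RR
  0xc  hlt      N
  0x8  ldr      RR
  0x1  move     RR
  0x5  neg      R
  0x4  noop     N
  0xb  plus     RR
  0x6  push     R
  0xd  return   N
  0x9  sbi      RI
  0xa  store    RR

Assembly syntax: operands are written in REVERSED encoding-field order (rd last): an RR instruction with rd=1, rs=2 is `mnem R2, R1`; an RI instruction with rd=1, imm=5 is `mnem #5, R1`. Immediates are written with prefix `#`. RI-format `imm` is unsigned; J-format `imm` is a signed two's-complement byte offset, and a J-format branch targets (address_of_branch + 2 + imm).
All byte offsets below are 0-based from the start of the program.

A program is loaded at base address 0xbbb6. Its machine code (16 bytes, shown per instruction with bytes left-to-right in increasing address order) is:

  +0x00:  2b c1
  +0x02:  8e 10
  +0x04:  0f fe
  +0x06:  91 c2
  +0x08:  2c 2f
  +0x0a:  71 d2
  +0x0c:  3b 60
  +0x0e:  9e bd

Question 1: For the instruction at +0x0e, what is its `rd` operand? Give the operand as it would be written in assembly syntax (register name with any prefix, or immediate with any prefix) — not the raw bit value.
R14

off 0x0e: read 9e bd as big → 0x9ebd
  top 4b → 0x9 → sbi [RI]
  [11:8] rd=14 = R14
  [7:0] imm=189 = #189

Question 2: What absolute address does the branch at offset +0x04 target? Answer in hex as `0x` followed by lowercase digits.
+0x04: 0f fe ⇒ word 0x0ffe (big)
  top 4b → 0x0 → b [J]
  imm@[11:0]=0xffe (s12→-2) ⇒ #-2
  target = base 0xbbb6 + off 0x04 + 2 + imm -2 = 0xbbba

0xbbba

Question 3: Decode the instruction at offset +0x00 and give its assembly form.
andi #193, R11

@+00  big-endian(2b c1) = 0x2bc1
  top 4b → 0x2 → andi [RI]
  rd@[11:8]=0xb ⇒ R11
  imm@[7:0]=0xc1 ⇒ #193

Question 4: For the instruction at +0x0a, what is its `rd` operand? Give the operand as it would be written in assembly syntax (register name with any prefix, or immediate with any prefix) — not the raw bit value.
+0x0a: 71 d2 ⇒ word 0x71d2 (big)
  opcode bits[15:12]=0x7: cmpi/RI
  rd: (w>>8)&0xf=0x1 → R1
  imm: (w>>0)&0xff=0xd2 → #210

R1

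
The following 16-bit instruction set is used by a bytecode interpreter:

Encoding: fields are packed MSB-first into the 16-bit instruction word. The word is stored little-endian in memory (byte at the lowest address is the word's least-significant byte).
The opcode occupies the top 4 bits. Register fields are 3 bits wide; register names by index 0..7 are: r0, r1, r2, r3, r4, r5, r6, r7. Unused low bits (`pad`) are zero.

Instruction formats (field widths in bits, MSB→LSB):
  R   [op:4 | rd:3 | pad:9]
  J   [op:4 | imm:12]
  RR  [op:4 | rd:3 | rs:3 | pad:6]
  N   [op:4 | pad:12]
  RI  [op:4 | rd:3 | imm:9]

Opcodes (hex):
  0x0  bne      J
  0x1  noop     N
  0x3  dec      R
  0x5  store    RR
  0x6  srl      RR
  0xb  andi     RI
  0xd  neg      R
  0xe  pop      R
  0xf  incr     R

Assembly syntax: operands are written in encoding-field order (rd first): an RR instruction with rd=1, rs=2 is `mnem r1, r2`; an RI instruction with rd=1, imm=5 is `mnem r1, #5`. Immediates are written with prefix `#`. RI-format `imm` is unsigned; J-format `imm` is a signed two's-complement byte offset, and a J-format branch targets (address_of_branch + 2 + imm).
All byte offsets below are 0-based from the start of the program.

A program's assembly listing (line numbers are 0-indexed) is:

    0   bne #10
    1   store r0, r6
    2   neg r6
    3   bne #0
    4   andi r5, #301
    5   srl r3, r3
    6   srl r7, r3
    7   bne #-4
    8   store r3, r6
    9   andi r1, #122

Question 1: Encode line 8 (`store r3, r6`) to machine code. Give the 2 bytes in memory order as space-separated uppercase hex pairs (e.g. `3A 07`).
80 57

line 8 (store): pack op=0x5:4|rd=3:3|rs=6:3|pad=0:6 = 0x5780; little→ 80 57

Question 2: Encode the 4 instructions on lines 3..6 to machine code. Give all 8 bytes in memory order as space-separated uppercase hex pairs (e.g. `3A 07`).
3. bne fields op=0x0:4|imm=0:12 → word 0000h → 00 00
4. andi fields op=0xb:4|rd=5:3|imm=301:9 → word bb2dh → 2d bb
5. srl fields op=0x6:4|rd=3:3|rs=3:3|pad=0:6 → word 66c0h → c0 66
6. srl fields op=0x6:4|rd=7:3|rs=3:3|pad=0:6 → word 6ec0h → c0 6e

00 00 2D BB C0 66 C0 6E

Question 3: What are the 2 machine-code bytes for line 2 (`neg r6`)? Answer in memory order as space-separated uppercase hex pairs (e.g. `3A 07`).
00 DC

2. neg fields op=0xd:4|rd=6:3|pad=0:9 → word dc00h → 00 dc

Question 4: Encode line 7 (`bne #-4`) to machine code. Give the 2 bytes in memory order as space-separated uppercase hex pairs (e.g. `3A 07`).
FC 0F

7. bne fields op=0x0:4|imm=-4:12 → word 0ffch → fc 0f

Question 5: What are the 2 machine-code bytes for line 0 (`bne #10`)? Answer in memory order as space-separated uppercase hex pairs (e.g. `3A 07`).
line 0 (bne): pack op=0x0:4|imm=10:12 = 0x000a; little→ 0a 00

0A 00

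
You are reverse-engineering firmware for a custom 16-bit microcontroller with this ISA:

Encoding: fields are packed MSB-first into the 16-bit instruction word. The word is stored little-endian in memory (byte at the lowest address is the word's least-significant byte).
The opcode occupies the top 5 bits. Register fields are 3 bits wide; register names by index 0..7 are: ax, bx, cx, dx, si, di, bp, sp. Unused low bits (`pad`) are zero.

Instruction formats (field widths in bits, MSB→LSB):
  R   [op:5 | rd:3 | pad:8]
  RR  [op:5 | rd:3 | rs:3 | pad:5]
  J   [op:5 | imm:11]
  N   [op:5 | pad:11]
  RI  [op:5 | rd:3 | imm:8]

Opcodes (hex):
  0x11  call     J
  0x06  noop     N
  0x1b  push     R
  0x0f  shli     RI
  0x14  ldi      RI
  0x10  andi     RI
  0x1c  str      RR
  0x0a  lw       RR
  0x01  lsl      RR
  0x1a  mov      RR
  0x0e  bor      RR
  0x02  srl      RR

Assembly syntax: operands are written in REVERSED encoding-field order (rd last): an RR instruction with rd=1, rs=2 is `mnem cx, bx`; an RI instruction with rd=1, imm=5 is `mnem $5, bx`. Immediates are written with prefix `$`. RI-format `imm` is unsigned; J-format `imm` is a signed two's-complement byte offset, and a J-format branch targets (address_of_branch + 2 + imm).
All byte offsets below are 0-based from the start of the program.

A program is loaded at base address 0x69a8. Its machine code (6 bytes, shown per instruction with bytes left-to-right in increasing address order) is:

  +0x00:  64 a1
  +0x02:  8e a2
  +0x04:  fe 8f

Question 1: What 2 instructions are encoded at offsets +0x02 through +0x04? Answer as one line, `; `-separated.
off 0x02: read 8e a2 as little → 0xa28e
  top 5b → 0x14 → ldi [RI]
  rd: (w>>8)&0x7=0x2 → cx
  imm: (w>>0)&0xff=0x8e → $142
off 0x04: read fe 8f as little → 0x8ffe
  top 5b → 0x11 → call [J]
  imm: (w>>0)&0x7ff=0x7fe (s11→-2) → $-2

ldi $142, cx; call $-2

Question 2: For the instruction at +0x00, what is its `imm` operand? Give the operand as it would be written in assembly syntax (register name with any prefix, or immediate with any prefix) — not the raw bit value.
$100

+0x00: 64 a1 ⇒ word 0xa164 (little)
  top 5b → 0x14 → ldi [RI]
  [10:8] rd=1 = bx
  [7:0] imm=100 = $100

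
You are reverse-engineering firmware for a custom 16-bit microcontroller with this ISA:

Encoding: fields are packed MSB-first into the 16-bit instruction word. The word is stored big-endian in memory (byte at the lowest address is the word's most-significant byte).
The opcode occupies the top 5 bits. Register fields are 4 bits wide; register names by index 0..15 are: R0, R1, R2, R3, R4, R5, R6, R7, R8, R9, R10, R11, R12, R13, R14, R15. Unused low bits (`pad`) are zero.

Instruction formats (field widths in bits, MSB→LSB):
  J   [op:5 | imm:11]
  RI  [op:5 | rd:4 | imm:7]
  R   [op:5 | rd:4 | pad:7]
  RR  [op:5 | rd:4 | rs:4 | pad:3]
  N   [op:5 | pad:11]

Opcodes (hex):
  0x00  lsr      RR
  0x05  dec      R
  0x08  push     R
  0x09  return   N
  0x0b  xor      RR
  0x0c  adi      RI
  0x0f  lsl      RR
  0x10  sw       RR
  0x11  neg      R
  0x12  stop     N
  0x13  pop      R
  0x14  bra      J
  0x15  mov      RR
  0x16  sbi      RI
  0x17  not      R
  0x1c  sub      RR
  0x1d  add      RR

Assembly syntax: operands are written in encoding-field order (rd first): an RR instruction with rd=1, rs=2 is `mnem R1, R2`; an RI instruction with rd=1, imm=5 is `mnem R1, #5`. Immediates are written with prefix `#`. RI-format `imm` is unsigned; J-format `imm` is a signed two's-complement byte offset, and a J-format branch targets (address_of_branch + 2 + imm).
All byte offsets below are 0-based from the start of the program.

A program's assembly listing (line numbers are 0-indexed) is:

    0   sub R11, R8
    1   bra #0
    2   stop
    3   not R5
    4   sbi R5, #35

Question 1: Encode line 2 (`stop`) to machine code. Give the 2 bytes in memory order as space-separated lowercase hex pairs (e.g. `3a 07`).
2. stop fields op=0x12:5|pad=0:11 → word 9000h → 90 00

90 00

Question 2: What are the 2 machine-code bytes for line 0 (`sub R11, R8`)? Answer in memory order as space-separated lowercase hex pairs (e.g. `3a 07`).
e5 c0

L0: sub op=0x1c:5|rd=11:4|rs=8:4|pad=0:3 ⇒ 0xe5c0 ⇒ big e5 c0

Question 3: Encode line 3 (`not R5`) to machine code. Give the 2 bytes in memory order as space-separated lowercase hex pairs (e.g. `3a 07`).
ba 80

line 3 (not): pack op=0x17:5|rd=5:4|pad=0:7 = 0xba80; big→ ba 80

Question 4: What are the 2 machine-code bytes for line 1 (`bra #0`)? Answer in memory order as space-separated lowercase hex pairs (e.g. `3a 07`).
line 1 (bra): pack op=0x14:5|imm=0:11 = 0xa000; big→ a0 00

a0 00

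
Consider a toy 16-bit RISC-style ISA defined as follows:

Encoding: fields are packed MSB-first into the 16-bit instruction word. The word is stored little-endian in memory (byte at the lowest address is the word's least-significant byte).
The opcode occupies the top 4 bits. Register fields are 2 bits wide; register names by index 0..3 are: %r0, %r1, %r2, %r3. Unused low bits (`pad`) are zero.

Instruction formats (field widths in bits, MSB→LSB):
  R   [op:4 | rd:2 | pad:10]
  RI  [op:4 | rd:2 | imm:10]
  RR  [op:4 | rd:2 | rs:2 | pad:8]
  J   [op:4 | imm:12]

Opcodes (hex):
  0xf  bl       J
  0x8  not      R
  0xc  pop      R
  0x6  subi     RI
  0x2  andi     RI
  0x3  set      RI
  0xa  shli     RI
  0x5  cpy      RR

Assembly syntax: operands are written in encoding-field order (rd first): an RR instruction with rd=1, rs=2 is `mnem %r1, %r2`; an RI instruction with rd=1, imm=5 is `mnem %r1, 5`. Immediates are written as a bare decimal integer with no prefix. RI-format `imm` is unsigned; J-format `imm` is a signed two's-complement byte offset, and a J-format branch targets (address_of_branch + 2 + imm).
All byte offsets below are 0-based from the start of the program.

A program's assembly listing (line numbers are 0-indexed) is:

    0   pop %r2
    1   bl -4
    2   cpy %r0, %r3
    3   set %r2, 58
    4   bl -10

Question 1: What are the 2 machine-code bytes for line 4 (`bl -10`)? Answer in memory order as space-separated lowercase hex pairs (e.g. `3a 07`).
f6 ff

line 4 (bl): pack op=0xf:4|imm=-10:12 = 0xfff6; little→ f6 ff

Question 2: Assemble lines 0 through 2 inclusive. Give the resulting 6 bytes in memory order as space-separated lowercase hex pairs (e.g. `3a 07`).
00 c8 fc ff 00 53

line 0 (pop): pack op=0xc:4|rd=2:2|pad=0:10 = 0xc800; little→ 00 c8
line 1 (bl): pack op=0xf:4|imm=-4:12 = 0xfffc; little→ fc ff
line 2 (cpy): pack op=0x5:4|rd=0:2|rs=3:2|pad=0:8 = 0x5300; little→ 00 53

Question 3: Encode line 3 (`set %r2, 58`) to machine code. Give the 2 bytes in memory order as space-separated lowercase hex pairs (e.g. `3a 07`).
3. set fields op=0x3:4|rd=2:2|imm=58:10 → word 383ah → 3a 38

3a 38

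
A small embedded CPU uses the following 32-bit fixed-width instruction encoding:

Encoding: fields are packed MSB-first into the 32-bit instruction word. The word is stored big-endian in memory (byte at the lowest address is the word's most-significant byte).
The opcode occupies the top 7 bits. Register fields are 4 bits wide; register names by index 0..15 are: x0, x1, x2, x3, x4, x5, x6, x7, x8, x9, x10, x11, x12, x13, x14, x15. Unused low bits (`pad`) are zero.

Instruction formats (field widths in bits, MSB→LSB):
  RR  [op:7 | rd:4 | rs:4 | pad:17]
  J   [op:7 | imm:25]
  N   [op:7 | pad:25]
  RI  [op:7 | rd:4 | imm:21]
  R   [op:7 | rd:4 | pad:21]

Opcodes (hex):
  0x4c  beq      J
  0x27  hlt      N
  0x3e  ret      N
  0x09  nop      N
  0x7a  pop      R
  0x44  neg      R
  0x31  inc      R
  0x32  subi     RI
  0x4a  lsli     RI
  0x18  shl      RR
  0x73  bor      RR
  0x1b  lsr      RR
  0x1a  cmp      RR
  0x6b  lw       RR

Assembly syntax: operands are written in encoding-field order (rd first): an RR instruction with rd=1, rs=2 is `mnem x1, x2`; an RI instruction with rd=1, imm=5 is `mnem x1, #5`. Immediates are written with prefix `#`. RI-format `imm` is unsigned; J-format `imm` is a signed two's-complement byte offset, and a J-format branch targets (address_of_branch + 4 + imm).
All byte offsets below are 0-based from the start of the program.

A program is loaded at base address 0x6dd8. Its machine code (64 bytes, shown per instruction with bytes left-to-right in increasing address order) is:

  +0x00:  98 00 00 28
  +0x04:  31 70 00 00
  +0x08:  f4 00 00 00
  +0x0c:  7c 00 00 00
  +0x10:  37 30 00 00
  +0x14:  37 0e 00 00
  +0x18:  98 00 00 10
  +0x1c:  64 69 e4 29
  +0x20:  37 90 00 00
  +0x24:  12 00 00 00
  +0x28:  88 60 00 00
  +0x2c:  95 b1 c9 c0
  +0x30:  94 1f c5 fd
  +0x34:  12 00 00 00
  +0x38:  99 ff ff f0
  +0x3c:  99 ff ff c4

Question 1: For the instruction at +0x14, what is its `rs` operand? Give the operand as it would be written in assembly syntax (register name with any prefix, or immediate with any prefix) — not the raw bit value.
x7

+0x14: 37 0e 00 00 ⇒ word 0x370e0000 (big)
  top 7b → 0x1b → lsr [RR]
  rd: (w>>21)&0xf=0x8 → x8
  rs: (w>>17)&0xf=0x7 → x7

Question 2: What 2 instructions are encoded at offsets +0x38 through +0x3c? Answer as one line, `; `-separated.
[38] 99 ff ff f0 → 0x99fffff0
  top 7b → 0x4c → beq [J]
  [24:0] imm=33554416 (s25→-16) = #-16
[3c] 99 ff ff c4 → 0x99ffffc4
  top 7b → 0x4c → beq [J]
  [24:0] imm=33554372 (s25→-60) = #-60

beq #-16; beq #-60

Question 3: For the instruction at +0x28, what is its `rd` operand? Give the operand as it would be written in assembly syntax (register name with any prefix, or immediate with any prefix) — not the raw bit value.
x3

off 0x28: read 88 60 00 00 as big → 0x88600000
  top 7b → 0x44 → neg [R]
  [24:21] rd=3 = x3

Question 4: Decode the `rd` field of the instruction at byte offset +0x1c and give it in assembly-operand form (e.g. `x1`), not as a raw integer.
[1c] 64 69 e4 29 → 0x6469e429
  op=0x6469e429>>25=0x32 ⇒ subi (RI)
  rd: (w>>21)&0xf=0x3 → x3
  imm: (w>>0)&0x1fffff=0x9e429 → #648233

x3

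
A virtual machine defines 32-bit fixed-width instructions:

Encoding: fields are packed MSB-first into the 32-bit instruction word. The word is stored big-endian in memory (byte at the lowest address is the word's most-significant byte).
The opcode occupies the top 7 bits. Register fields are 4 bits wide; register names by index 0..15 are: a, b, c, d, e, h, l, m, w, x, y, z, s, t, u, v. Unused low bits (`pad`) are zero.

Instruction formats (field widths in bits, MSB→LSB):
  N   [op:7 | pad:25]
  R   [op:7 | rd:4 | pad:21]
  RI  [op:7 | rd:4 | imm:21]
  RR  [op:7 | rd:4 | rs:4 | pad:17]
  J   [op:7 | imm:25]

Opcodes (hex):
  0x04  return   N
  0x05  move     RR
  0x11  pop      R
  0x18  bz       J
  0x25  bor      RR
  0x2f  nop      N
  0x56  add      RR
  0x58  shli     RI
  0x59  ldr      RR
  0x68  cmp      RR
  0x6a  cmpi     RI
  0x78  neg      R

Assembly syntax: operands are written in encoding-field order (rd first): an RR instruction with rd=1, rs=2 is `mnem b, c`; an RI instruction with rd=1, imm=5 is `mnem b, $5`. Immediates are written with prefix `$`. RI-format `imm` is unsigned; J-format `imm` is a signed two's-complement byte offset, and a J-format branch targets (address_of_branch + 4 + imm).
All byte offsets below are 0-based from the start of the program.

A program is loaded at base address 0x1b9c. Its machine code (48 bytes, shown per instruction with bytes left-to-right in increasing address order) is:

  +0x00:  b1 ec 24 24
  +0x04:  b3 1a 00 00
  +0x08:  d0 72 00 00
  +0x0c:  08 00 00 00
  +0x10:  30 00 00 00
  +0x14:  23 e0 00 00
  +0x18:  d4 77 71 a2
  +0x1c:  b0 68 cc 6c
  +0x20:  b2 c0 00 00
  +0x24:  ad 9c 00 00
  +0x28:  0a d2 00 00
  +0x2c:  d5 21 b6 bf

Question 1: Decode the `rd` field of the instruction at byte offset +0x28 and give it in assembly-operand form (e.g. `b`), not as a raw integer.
[28] 0a d2 00 00 → 0x0ad20000
  op=0x0ad20000>>25=0x5 ⇒ move (RR)
  [24:21] rd=6 = l
  [20:17] rs=9 = x

l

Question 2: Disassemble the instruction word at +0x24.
add s, u

+0x24: ad 9c 00 00 ⇒ word 0xad9c0000 (big)
  opcode bits[31:25]=0x56: add/RR
  rd@[24:21]=0xc ⇒ s
  rs@[20:17]=0xe ⇒ u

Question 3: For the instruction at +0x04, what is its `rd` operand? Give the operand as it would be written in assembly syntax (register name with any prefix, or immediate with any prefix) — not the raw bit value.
w

[04] b3 1a 00 00 → 0xb31a0000
  opcode bits[31:25]=0x59: ldr/RR
  rd@[24:21]=0x8 ⇒ w
  rs@[20:17]=0xd ⇒ t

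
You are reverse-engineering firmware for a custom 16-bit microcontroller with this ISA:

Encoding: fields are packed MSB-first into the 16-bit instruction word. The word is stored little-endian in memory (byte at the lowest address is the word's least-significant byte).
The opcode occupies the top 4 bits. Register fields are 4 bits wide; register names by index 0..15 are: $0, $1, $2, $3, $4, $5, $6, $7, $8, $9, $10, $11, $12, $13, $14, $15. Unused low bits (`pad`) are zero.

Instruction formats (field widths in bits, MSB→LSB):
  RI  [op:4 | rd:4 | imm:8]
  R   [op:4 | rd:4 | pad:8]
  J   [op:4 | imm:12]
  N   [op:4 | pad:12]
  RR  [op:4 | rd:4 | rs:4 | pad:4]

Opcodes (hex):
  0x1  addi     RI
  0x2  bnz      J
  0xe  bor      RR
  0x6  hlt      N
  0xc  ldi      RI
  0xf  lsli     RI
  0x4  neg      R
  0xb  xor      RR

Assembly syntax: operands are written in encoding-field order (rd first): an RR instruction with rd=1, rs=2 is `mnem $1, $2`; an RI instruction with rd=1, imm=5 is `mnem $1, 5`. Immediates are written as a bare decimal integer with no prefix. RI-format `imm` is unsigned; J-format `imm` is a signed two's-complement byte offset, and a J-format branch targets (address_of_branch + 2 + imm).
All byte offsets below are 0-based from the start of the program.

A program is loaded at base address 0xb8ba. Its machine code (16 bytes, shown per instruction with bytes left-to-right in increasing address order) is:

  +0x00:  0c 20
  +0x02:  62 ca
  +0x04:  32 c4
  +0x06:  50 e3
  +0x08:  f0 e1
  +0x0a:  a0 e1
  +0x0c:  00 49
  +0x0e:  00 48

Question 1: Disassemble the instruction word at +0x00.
bnz 12

off 0x00: read 0c 20 as little → 0x200c
  opcode bits[15:12]=0x2: bnz/J
  imm: (w>>0)&0xfff=0xc → 12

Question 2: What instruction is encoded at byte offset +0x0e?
neg $8

+0x0e: 00 48 ⇒ word 0x4800 (little)
  top 4b → 0x4 → neg [R]
  rd@[11:8]=0x8 ⇒ $8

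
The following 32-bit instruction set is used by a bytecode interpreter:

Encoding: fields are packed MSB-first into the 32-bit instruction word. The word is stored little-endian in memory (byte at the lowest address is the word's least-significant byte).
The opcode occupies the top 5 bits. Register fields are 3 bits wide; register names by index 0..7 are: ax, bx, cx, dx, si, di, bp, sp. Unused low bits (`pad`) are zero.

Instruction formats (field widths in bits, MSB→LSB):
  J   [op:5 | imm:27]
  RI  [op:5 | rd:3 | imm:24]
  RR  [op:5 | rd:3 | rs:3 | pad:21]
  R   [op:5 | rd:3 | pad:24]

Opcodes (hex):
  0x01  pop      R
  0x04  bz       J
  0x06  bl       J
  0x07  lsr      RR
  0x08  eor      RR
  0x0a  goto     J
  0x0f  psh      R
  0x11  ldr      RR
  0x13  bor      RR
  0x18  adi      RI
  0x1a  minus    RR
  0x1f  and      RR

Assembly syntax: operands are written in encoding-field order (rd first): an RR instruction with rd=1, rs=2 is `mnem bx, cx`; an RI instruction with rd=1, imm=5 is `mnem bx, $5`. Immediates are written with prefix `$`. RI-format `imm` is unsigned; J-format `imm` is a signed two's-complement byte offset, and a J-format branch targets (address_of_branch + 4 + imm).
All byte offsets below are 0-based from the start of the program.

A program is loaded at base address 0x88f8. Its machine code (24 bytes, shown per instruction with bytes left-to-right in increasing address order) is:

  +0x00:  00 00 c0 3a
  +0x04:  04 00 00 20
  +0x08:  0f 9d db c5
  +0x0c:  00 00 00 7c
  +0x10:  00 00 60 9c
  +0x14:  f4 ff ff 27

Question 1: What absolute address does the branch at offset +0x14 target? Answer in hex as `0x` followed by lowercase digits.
[14] f4 ff ff 27 → 0x27fffff4
  opcode bits[31:27]=0x4: bz/J
  imm@[26:0]=0x7fffff4 (s27→-12) ⇒ $-12
  target = base 0x88f8 + off 0x14 + 4 + imm -12 = 0x8904

0x8904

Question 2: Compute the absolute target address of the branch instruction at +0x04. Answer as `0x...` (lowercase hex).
0x8904

@+04  little-endian(04 00 00 20) = 0x20000004
  top 5b → 0x4 → bz [J]
  imm: (w>>0)&0x7ffffff=0x4 → $4
  target = base 0x88f8 + off 0x04 + 4 + imm 4 = 0x8904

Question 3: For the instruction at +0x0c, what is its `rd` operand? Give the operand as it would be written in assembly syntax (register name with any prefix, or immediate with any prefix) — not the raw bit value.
si

off 0x0c: read 00 00 00 7c as little → 0x7c000000
  top 5b → 0xf → psh [R]
  rd@[26:24]=0x4 ⇒ si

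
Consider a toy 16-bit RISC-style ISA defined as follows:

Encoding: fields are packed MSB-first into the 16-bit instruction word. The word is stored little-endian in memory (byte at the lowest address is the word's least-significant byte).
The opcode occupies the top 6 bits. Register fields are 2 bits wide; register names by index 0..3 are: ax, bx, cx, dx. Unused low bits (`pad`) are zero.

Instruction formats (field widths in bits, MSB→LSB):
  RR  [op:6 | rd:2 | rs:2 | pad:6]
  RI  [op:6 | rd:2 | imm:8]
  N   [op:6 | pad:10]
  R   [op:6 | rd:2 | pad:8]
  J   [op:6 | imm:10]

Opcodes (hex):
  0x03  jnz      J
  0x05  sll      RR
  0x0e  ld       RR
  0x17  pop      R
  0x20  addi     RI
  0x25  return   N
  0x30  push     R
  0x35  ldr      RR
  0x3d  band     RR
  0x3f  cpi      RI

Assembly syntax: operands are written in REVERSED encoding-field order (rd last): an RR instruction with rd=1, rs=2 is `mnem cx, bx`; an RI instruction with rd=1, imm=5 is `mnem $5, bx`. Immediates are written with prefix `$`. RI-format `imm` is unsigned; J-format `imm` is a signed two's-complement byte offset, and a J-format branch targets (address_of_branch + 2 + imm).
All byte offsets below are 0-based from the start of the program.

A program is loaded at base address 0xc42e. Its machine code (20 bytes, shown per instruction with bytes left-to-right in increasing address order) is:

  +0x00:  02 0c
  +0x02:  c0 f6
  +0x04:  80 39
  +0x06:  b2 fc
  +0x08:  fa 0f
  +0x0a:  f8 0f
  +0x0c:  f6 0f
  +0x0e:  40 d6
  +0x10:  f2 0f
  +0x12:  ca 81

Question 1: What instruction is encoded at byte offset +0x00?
jnz $2

off 0x00: read 02 0c as little → 0x0c02
  opcode bits[15:10]=0x3: jnz/J
  imm@[9:0]=0x2 ⇒ $2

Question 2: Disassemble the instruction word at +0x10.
jnz $-14

@+10  little-endian(f2 0f) = 0x0ff2
  opcode bits[15:10]=0x3: jnz/J
  imm: (w>>0)&0x3ff=0x3f2 (s10→-14) → $-14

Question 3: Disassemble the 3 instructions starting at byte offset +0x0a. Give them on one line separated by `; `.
+0x0a: f8 0f ⇒ word 0x0ff8 (little)
  opcode bits[15:10]=0x3: jnz/J
  imm: (w>>0)&0x3ff=0x3f8 (s10→-8) → $-8
+0x0c: f6 0f ⇒ word 0x0ff6 (little)
  opcode bits[15:10]=0x3: jnz/J
  imm: (w>>0)&0x3ff=0x3f6 (s10→-10) → $-10
+0x0e: 40 d6 ⇒ word 0xd640 (little)
  opcode bits[15:10]=0x35: ldr/RR
  rd: (w>>8)&0x3=0x2 → cx
  rs: (w>>6)&0x3=0x1 → bx

jnz $-8; jnz $-10; ldr bx, cx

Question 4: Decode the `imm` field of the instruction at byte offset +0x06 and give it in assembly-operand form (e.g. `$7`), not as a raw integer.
+0x06: b2 fc ⇒ word 0xfcb2 (little)
  top 6b → 0x3f → cpi [RI]
  rd: (w>>8)&0x3=0x0 → ax
  imm: (w>>0)&0xff=0xb2 → $178

$178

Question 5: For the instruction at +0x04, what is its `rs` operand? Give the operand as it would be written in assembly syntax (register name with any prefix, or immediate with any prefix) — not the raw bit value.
@+04  little-endian(80 39) = 0x3980
  top 6b → 0xe → ld [RR]
  rd: (w>>8)&0x3=0x1 → bx
  rs: (w>>6)&0x3=0x2 → cx

cx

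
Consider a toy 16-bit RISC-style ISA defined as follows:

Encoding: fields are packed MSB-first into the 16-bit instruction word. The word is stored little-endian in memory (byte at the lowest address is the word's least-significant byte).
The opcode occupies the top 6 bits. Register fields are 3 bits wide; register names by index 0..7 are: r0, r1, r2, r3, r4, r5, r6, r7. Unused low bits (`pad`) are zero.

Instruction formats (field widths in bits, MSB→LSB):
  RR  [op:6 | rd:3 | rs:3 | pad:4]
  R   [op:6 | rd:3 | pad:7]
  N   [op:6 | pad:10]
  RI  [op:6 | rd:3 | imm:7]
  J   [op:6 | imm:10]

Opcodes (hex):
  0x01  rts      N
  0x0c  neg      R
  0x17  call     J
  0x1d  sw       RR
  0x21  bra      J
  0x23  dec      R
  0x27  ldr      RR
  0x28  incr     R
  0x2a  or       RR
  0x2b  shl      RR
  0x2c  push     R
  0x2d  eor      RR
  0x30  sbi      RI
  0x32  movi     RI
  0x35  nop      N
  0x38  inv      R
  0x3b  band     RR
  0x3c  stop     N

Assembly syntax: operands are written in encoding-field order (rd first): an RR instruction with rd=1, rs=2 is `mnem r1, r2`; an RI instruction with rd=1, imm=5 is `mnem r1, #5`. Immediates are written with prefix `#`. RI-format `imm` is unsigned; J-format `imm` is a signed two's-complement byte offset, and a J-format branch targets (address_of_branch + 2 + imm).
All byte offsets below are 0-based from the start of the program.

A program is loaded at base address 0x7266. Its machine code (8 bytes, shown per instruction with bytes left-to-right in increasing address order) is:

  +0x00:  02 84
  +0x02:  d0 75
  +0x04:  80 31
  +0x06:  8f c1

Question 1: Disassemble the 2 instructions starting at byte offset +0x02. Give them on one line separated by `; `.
off 0x02: read d0 75 as little → 0x75d0
  top 6b → 0x1d → sw [RR]
  rd: (w>>7)&0x7=0x3 → r3
  rs: (w>>4)&0x7=0x5 → r5
off 0x04: read 80 31 as little → 0x3180
  top 6b → 0xc → neg [R]
  rd: (w>>7)&0x7=0x3 → r3

sw r3, r5; neg r3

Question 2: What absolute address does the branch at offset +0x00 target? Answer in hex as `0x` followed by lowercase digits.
off 0x00: read 02 84 as little → 0x8402
  op=0x8402>>10=0x21 ⇒ bra (J)
  imm@[9:0]=0x2 ⇒ #2
  target = base 0x7266 + off 0x00 + 2 + imm 2 = 0x726a

0x726a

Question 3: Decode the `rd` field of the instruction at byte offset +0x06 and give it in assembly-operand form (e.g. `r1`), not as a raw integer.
r3

off 0x06: read 8f c1 as little → 0xc18f
  opcode bits[15:10]=0x30: sbi/RI
  [9:7] rd=3 = r3
  [6:0] imm=15 = #15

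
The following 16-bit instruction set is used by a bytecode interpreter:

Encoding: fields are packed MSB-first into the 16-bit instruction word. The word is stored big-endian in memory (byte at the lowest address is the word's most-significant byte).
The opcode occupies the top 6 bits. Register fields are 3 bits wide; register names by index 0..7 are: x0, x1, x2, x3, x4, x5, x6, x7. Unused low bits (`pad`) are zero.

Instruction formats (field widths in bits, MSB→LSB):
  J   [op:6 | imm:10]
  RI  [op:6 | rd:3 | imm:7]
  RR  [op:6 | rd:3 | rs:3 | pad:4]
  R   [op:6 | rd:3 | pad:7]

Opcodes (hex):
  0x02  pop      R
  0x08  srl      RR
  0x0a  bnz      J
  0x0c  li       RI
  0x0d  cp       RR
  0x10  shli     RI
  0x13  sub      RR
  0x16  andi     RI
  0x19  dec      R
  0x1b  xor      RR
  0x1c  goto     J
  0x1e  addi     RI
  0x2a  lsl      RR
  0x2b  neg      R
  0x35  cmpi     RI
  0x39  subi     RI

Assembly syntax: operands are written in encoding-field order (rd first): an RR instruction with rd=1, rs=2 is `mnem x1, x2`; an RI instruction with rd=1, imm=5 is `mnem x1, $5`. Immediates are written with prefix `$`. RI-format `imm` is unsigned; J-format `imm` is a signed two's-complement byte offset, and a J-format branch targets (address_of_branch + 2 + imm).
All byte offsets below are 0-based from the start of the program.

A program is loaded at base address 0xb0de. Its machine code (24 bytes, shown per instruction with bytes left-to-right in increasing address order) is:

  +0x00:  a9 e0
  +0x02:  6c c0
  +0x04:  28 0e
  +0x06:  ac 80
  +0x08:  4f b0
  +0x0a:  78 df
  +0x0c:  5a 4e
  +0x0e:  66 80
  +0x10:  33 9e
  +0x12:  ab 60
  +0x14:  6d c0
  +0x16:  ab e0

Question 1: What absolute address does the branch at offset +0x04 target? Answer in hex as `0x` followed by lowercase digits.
0xb0f2

off 0x04: read 28 0e as big → 0x280e
  op=0x280e>>10=0xa ⇒ bnz (J)
  [9:0] imm=14 = $14
  target = base 0xb0de + off 0x04 + 2 + imm 14 = 0xb0f2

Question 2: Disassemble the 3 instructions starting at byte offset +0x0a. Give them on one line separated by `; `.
off 0x0a: read 78 df as big → 0x78df
  opcode bits[15:10]=0x1e: addi/RI
  rd@[9:7]=0x1 ⇒ x1
  imm@[6:0]=0x5f ⇒ $95
off 0x0c: read 5a 4e as big → 0x5a4e
  opcode bits[15:10]=0x16: andi/RI
  rd@[9:7]=0x4 ⇒ x4
  imm@[6:0]=0x4e ⇒ $78
off 0x0e: read 66 80 as big → 0x6680
  opcode bits[15:10]=0x19: dec/R
  rd@[9:7]=0x5 ⇒ x5

addi x1, $95; andi x4, $78; dec x5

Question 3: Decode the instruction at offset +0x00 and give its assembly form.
lsl x3, x6

+0x00: a9 e0 ⇒ word 0xa9e0 (big)
  op=0xa9e0>>10=0x2a ⇒ lsl (RR)
  rd@[9:7]=0x3 ⇒ x3
  rs@[6:4]=0x6 ⇒ x6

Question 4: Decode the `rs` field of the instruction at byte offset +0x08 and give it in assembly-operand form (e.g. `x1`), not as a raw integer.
x3

+0x08: 4f b0 ⇒ word 0x4fb0 (big)
  opcode bits[15:10]=0x13: sub/RR
  [9:7] rd=7 = x7
  [6:4] rs=3 = x3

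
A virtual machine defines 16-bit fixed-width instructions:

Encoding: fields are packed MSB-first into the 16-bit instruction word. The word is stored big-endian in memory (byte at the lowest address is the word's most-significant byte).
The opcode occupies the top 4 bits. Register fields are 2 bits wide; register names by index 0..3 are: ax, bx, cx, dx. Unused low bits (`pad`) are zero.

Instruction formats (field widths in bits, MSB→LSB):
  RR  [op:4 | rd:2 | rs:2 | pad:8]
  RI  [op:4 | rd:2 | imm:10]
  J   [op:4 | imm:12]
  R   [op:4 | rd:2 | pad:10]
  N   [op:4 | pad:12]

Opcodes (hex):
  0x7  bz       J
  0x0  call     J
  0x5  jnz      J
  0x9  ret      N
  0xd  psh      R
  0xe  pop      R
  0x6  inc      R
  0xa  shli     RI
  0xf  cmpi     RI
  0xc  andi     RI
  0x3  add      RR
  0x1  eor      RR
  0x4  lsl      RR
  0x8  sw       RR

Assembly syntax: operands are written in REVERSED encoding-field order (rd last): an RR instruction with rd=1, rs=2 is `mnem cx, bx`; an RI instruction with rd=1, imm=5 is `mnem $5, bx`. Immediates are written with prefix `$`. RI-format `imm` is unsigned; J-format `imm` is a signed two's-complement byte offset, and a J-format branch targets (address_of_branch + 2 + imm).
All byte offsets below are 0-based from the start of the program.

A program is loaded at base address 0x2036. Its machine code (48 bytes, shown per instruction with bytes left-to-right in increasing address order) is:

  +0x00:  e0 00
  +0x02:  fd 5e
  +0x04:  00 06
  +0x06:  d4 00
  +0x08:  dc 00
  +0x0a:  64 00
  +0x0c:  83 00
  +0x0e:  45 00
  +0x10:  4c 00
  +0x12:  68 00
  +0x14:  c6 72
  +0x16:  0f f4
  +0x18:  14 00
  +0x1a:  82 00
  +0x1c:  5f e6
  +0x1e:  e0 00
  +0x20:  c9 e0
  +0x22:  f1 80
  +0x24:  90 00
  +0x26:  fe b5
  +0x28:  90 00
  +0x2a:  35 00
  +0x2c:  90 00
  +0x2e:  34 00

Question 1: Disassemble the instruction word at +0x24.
+0x24: 90 00 ⇒ word 0x9000 (big)
  top 4b → 0x9 → ret [N]

ret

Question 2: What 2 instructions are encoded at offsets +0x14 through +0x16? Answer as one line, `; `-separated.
andi $626, bx; call $-12

[14] c6 72 → 0xc672
  opcode bits[15:12]=0xc: andi/RI
  [11:10] rd=1 = bx
  [9:0] imm=626 = $626
[16] 0f f4 → 0x0ff4
  opcode bits[15:12]=0x0: call/J
  [11:0] imm=4084 (s12→-12) = $-12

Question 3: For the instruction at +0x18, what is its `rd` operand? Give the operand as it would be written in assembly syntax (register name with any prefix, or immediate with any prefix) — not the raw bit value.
[18] 14 00 → 0x1400
  top 4b → 0x1 → eor [RR]
  rd@[11:10]=0x1 ⇒ bx
  rs@[9:8]=0x0 ⇒ ax

bx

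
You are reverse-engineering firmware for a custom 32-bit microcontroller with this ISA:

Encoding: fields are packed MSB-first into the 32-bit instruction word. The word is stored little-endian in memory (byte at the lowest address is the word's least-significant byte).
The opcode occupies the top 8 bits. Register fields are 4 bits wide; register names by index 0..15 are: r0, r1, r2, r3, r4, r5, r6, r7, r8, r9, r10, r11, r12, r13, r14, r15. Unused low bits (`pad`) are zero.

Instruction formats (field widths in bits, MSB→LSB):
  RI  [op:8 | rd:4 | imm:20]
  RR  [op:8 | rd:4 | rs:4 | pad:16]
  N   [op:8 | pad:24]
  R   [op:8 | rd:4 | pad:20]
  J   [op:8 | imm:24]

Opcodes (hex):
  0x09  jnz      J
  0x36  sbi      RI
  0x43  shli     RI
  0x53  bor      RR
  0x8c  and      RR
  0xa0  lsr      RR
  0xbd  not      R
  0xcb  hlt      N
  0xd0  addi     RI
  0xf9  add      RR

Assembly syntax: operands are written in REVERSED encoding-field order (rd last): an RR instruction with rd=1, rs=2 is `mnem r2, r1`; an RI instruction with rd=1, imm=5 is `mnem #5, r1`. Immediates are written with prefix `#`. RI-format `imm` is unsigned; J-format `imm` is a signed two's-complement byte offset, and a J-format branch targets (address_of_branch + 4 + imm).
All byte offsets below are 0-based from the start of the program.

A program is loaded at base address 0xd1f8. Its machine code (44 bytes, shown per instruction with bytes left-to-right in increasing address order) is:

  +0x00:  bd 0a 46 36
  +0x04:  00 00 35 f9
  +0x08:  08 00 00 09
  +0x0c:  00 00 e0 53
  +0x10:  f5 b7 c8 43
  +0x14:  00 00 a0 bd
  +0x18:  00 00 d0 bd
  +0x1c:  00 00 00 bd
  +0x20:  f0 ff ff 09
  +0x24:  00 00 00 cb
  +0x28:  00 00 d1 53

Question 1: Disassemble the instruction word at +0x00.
off 0x00: read bd 0a 46 36 as little → 0x36460abd
  top 8b → 0x36 → sbi [RI]
  [23:20] rd=4 = r4
  [19:0] imm=395965 = #395965

sbi #395965, r4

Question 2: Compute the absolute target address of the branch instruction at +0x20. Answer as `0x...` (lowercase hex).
0xd20c

off 0x20: read f0 ff ff 09 as little → 0x09fffff0
  top 8b → 0x9 → jnz [J]
  imm@[23:0]=0xfffff0 (s24→-16) ⇒ #-16
  target = base 0xd1f8 + off 0x20 + 4 + imm -16 = 0xd20c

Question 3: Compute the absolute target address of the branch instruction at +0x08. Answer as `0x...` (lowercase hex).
+0x08: 08 00 00 09 ⇒ word 0x09000008 (little)
  opcode bits[31:24]=0x9: jnz/J
  imm: (w>>0)&0xffffff=0x8 → #8
  target = base 0xd1f8 + off 0x08 + 4 + imm 8 = 0xd20c

0xd20c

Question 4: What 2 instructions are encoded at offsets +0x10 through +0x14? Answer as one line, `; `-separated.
shli #571381, r12; not r10

+0x10: f5 b7 c8 43 ⇒ word 0x43c8b7f5 (little)
  opcode bits[31:24]=0x43: shli/RI
  rd: (w>>20)&0xf=0xc → r12
  imm: (w>>0)&0xfffff=0x8b7f5 → #571381
+0x14: 00 00 a0 bd ⇒ word 0xbda00000 (little)
  opcode bits[31:24]=0xbd: not/R
  rd: (w>>20)&0xf=0xa → r10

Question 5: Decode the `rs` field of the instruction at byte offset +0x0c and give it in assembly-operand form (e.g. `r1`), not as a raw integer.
r0

off 0x0c: read 00 00 e0 53 as little → 0x53e00000
  top 8b → 0x53 → bor [RR]
  rd@[23:20]=0xe ⇒ r14
  rs@[19:16]=0x0 ⇒ r0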